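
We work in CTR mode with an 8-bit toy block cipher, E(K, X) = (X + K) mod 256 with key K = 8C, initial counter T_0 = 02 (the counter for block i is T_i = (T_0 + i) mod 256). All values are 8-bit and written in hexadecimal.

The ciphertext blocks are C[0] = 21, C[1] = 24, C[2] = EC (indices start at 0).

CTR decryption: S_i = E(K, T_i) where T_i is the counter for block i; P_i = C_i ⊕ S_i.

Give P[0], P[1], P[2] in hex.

P[0]: T = 02, S = E(K, T) = 8E; 21 ⊕ 8E = AF.
P[1]: T = 03, S = E(K, T) = 8F; 24 ⊕ 8F = AB.
P[2]: T = 04, S = E(K, T) = 90; EC ⊕ 90 = 7C.

P[0] = AF, P[1] = AB, P[2] = 7C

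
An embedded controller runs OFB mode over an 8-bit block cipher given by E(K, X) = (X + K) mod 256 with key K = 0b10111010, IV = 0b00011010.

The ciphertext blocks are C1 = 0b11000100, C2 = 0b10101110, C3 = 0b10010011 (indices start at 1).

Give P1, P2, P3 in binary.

OFB decryption: S_i = E(K, S_{i−1}) with S_{0} = IV; P_i = C_i ⊕ S_i.
P1: S = E(K, 0b00011010) = 0b11010100; 0b11000100 ⊕ 0b11010100 = 0b00010000.
P2: S = E(K, 0b11010100) = 0b10001110; 0b10101110 ⊕ 0b10001110 = 0b00100000.
P3: S = E(K, 0b10001110) = 0b01001000; 0b10010011 ⊕ 0b01001000 = 0b11011011.

P1 = 0b00010000, P2 = 0b00100000, P3 = 0b11011011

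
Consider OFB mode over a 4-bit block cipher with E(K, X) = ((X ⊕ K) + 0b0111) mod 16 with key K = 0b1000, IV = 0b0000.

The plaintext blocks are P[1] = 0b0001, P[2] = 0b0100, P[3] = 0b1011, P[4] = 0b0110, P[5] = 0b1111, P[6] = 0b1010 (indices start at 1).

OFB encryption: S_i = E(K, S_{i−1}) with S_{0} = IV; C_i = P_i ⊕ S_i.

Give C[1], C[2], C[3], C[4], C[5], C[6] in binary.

C[1] = 0b1110, C[2] = 0b1010, C[3] = 0b0110, C[4] = 0b1010, C[5] = 0b0100, C[6] = 0b0000

C[1]: S = E(K, 0b0000) = 0b1111; 0b0001 ⊕ 0b1111 = 0b1110.
C[2]: S = E(K, 0b1111) = 0b1110; 0b0100 ⊕ 0b1110 = 0b1010.
C[3]: S = E(K, 0b1110) = 0b1101; 0b1011 ⊕ 0b1101 = 0b0110.
C[4]: S = E(K, 0b1101) = 0b1100; 0b0110 ⊕ 0b1100 = 0b1010.
C[5]: S = E(K, 0b1100) = 0b1011; 0b1111 ⊕ 0b1011 = 0b0100.
C[6]: S = E(K, 0b1011) = 0b1010; 0b1010 ⊕ 0b1010 = 0b0000.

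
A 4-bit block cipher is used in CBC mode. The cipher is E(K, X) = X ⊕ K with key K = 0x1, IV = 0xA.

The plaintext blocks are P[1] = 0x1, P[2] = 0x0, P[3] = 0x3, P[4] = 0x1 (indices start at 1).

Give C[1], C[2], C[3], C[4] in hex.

CBC encryption: C_i = E(K, P_i ⊕ C_{i−1}), with C_{0} = IV.
C[1]: P[1] ⊕ 0xA = 0xB; E(K, 0xB) = 0xA.
C[2]: P[2] ⊕ 0xA = 0xA; E(K, 0xA) = 0xB.
C[3]: P[3] ⊕ 0xB = 0x8; E(K, 0x8) = 0x9.
C[4]: P[4] ⊕ 0x9 = 0x8; E(K, 0x8) = 0x9.

C[1] = 0xA, C[2] = 0xB, C[3] = 0x9, C[4] = 0x9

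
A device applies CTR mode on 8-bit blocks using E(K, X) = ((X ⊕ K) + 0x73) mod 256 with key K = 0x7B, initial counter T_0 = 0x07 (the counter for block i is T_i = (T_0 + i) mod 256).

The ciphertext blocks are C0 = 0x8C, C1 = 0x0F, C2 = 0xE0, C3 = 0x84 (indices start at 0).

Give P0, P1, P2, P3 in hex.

P0 = 0x63, P1 = 0xE9, P2 = 0x05, P3 = 0x60

CTR decryption: S_i = E(K, T_i) where T_i is the counter for block i; P_i = C_i ⊕ S_i.
P0: T = 0x07, S = E(K, T) = 0xEF; 0x8C ⊕ 0xEF = 0x63.
P1: T = 0x08, S = E(K, T) = 0xE6; 0x0F ⊕ 0xE6 = 0xE9.
P2: T = 0x09, S = E(K, T) = 0xE5; 0xE0 ⊕ 0xE5 = 0x05.
P3: T = 0x0A, S = E(K, T) = 0xE4; 0x84 ⊕ 0xE4 = 0x60.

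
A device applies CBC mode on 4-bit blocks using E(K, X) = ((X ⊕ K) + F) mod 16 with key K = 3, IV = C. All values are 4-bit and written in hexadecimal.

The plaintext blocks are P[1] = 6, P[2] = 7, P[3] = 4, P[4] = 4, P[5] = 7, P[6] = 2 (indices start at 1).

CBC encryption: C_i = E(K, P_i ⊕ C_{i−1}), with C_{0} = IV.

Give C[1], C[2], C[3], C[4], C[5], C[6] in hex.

C[1] = 8, C[2] = B, C[3] = B, C[4] = B, C[5] = E, C[6] = E

C[1]: P[1] ⊕ C = A; E(K, A) = 8.
C[2]: P[2] ⊕ 8 = F; E(K, F) = B.
C[3]: P[3] ⊕ B = F; E(K, F) = B.
C[4]: P[4] ⊕ B = F; E(K, F) = B.
C[5]: P[5] ⊕ B = C; E(K, C) = E.
C[6]: P[6] ⊕ E = C; E(K, C) = E.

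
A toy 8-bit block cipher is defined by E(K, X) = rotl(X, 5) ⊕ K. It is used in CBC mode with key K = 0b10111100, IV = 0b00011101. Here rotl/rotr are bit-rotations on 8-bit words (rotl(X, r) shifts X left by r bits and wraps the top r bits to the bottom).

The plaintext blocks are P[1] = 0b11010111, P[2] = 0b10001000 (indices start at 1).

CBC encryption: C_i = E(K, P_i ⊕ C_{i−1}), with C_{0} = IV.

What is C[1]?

C[1]: P[1] ⊕ 0b00011101 = 0b11001010; E(K, 0b11001010) = 0b11100101.

C[1] = 0b11100101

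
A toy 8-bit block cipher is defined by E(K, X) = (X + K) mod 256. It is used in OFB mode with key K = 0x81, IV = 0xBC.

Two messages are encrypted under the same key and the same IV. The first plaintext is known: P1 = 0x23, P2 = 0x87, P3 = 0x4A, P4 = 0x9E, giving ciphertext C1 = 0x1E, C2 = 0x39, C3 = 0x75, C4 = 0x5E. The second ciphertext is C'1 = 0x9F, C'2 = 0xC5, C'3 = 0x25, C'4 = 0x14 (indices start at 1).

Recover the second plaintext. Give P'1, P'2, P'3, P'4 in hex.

In OFB with a reused IV, both messages share the same keystream S_i, so C_i ⊕ C'_i = P_i ⊕ P'_i and thus P'_i = P_i ⊕ C_i ⊕ C'_i.
P'1: 0x23 ⊕ 0x1E ⊕ 0x9F = 0xA2.
P'2: 0x87 ⊕ 0x39 ⊕ 0xC5 = 0x7B.
P'3: 0x4A ⊕ 0x75 ⊕ 0x25 = 0x1A.
P'4: 0x9E ⊕ 0x5E ⊕ 0x14 = 0xD4.

P'1 = 0xA2, P'2 = 0x7B, P'3 = 0x1A, P'4 = 0xD4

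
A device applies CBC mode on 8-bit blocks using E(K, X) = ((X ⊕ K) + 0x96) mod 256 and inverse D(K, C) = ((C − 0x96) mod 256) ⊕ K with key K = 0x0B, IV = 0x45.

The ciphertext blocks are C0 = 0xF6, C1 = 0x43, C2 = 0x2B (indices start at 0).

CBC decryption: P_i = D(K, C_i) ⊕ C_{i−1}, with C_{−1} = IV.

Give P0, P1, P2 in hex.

P0 = 0x2E, P1 = 0x50, P2 = 0xDD

P0: D(K, 0xF6) = 0x6B; 0x6B ⊕ 0x45 = 0x2E.
P1: D(K, 0x43) = 0xA6; 0xA6 ⊕ 0xF6 = 0x50.
P2: D(K, 0x2B) = 0x9E; 0x9E ⊕ 0x43 = 0xDD.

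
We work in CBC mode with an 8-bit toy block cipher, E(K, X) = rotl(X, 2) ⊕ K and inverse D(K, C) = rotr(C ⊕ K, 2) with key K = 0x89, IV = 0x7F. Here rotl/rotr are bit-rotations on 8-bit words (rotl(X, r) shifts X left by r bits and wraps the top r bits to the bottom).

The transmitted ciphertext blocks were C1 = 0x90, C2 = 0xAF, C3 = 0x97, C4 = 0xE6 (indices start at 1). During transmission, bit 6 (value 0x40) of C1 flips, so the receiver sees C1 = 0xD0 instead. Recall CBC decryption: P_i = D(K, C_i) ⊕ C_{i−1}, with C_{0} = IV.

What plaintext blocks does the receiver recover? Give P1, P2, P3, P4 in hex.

P1 = 0x29, P2 = 0x59, P3 = 0x28, P4 = 0x4C

Only C1 changed, to 0xD0. In CBC, a change in C_i garbles P_i and flips the same bit in P_{i+1}. Decrypting the received ciphertext:
P1: D(K, 0xD0) = 0x56; 0x56 ⊕ 0x7F = 0x29.
P2: D(K, 0xAF) = 0x89; 0x89 ⊕ 0xD0 = 0x59.
P3: D(K, 0x97) = 0x87; 0x87 ⊕ 0xAF = 0x28.
P4: D(K, 0xE6) = 0xDB; 0xDB ⊕ 0x97 = 0x4C.
Blocks that differ from the original plaintext: P1, P2.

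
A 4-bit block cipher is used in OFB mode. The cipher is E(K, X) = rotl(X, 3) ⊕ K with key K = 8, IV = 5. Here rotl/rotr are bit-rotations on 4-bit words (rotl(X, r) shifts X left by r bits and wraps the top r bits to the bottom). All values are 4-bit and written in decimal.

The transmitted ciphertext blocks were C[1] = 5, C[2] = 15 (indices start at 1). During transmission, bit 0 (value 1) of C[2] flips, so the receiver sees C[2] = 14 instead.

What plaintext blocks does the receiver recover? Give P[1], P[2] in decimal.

P[1] = 7, P[2] = 7

OFB decryption: S_i = E(K, S_{i−1}) with S_{0} = IV; P_i = C_i ⊕ S_i.
Only C[2] changed, to 14. In OFB, a change in C_i flips the same bit in P_i only; the keystream is unaffected. Decrypting the received ciphertext:
P[1]: S = E(K, 5) = 2; 5 ⊕ 2 = 7.
P[2]: S = E(K, 2) = 9; 14 ⊕ 9 = 7.
Blocks that differ from the original plaintext: P[2].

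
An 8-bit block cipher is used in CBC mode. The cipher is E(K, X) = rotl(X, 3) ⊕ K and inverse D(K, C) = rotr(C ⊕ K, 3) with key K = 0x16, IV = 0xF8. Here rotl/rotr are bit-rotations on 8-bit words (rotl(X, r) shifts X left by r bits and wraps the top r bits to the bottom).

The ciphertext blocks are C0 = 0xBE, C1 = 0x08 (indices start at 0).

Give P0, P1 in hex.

CBC decryption: P_i = D(K, C_i) ⊕ C_{i−1}, with C_{−1} = IV.
P0: D(K, 0xBE) = 0x15; 0x15 ⊕ 0xF8 = 0xED.
P1: D(K, 0x08) = 0xC3; 0xC3 ⊕ 0xBE = 0x7D.

P0 = 0xED, P1 = 0x7D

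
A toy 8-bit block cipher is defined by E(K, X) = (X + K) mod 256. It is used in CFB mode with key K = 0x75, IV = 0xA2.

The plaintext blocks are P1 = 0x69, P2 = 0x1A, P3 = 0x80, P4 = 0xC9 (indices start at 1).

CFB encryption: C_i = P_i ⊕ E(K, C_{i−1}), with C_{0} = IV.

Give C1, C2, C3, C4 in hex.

C1: E(K, 0xA2) = 0x17; 0x69 ⊕ 0x17 = 0x7E.
C2: E(K, 0x7E) = 0xF3; 0x1A ⊕ 0xF3 = 0xE9.
C3: E(K, 0xE9) = 0x5E; 0x80 ⊕ 0x5E = 0xDE.
C4: E(K, 0xDE) = 0x53; 0xC9 ⊕ 0x53 = 0x9A.

C1 = 0x7E, C2 = 0xE9, C3 = 0xDE, C4 = 0x9A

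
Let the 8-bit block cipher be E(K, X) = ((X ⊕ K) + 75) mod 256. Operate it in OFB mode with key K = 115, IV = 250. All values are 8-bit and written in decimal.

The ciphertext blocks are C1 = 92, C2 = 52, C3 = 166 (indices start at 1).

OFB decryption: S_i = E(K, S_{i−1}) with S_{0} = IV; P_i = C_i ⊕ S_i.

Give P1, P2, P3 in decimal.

P1: S = E(K, 250) = 212; 92 ⊕ 212 = 136.
P2: S = E(K, 212) = 242; 52 ⊕ 242 = 198.
P3: S = E(K, 242) = 204; 166 ⊕ 204 = 106.

P1 = 136, P2 = 198, P3 = 106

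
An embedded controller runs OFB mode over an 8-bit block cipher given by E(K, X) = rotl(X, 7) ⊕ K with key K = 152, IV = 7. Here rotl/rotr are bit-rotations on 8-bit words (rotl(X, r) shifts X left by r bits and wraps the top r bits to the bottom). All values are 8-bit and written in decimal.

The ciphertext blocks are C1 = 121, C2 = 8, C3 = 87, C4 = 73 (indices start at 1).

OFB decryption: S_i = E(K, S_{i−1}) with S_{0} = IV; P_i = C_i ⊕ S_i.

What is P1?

P1 = 98

P1: S = E(K, 7) = 27; 121 ⊕ 27 = 98.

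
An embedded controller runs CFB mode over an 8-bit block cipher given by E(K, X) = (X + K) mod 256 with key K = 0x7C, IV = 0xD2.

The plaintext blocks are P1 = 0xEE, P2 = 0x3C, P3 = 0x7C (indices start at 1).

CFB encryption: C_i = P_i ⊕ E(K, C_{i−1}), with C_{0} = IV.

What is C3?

C1: E(K, 0xD2) = 0x4E; 0xEE ⊕ 0x4E = 0xA0.
C2: E(K, 0xA0) = 0x1C; 0x3C ⊕ 0x1C = 0x20.
C3: E(K, 0x20) = 0x9C; 0x7C ⊕ 0x9C = 0xE0.

C3 = 0xE0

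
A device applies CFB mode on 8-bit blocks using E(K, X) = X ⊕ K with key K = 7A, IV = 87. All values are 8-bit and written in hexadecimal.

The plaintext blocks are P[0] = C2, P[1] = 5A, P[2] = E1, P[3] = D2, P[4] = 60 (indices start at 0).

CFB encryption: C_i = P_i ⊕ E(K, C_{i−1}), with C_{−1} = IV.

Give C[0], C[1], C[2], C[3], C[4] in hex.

C[0] = 3F, C[1] = 1F, C[2] = 84, C[3] = 2C, C[4] = 36

C[0]: E(K, 87) = FD; C2 ⊕ FD = 3F.
C[1]: E(K, 3F) = 45; 5A ⊕ 45 = 1F.
C[2]: E(K, 1F) = 65; E1 ⊕ 65 = 84.
C[3]: E(K, 84) = FE; D2 ⊕ FE = 2C.
C[4]: E(K, 2C) = 56; 60 ⊕ 56 = 36.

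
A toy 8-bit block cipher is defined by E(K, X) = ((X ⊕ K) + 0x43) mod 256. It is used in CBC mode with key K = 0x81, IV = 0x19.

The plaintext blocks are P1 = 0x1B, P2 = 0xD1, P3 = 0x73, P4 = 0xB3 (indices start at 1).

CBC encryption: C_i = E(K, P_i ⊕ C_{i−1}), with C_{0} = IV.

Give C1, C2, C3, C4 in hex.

C1: P1 ⊕ 0x19 = 0x02; E(K, 0x02) = 0xC6.
C2: P2 ⊕ 0xC6 = 0x17; E(K, 0x17) = 0xD9.
C3: P3 ⊕ 0xD9 = 0xAA; E(K, 0xAA) = 0x6E.
C4: P4 ⊕ 0x6E = 0xDD; E(K, 0xDD) = 0x9F.

C1 = 0xC6, C2 = 0xD9, C3 = 0x6E, C4 = 0x9F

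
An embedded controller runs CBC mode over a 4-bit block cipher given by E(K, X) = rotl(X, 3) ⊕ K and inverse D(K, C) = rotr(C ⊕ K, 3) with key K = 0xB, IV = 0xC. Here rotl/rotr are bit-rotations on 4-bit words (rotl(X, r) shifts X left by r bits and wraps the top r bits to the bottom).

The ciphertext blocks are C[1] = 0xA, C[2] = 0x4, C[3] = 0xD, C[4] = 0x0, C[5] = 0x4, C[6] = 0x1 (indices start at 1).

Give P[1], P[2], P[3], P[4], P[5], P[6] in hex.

CBC decryption: P_i = D(K, C_i) ⊕ C_{i−1}, with C_{0} = IV.
P[1]: D(K, 0xA) = 0x2; 0x2 ⊕ 0xC = 0xE.
P[2]: D(K, 0x4) = 0xF; 0xF ⊕ 0xA = 0x5.
P[3]: D(K, 0xD) = 0xC; 0xC ⊕ 0x4 = 0x8.
P[4]: D(K, 0x0) = 0x7; 0x7 ⊕ 0xD = 0xA.
P[5]: D(K, 0x4) = 0xF; 0xF ⊕ 0x0 = 0xF.
P[6]: D(K, 0x1) = 0x5; 0x5 ⊕ 0x4 = 0x1.

P[1] = 0xE, P[2] = 0x5, P[3] = 0x8, P[4] = 0xA, P[5] = 0xF, P[6] = 0x1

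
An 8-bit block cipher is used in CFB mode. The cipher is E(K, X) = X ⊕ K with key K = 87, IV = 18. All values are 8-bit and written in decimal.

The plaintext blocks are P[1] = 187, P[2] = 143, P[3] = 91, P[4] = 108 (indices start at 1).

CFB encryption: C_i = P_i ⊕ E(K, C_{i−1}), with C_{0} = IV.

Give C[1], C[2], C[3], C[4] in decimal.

C[1] = 254, C[2] = 38, C[3] = 42, C[4] = 17

C[1]: E(K, 18) = 69; 187 ⊕ 69 = 254.
C[2]: E(K, 254) = 169; 143 ⊕ 169 = 38.
C[3]: E(K, 38) = 113; 91 ⊕ 113 = 42.
C[4]: E(K, 42) = 125; 108 ⊕ 125 = 17.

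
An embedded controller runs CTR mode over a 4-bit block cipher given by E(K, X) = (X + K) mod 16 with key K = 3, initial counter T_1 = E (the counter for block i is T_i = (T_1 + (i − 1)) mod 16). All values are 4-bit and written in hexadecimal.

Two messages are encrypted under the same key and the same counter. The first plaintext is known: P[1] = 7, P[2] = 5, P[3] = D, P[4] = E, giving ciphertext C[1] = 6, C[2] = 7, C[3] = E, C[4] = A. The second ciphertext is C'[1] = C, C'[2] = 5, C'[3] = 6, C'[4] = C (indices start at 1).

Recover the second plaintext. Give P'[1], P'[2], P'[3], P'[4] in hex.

In CTR with a reused counter, both messages share the same keystream S_i, so C_i ⊕ C'_i = P_i ⊕ P'_i and thus P'_i = P_i ⊕ C_i ⊕ C'_i.
P'[1]: 7 ⊕ 6 ⊕ C = D.
P'[2]: 5 ⊕ 7 ⊕ 5 = 7.
P'[3]: D ⊕ E ⊕ 6 = 5.
P'[4]: E ⊕ A ⊕ C = 8.

P'[1] = D, P'[2] = 7, P'[3] = 5, P'[4] = 8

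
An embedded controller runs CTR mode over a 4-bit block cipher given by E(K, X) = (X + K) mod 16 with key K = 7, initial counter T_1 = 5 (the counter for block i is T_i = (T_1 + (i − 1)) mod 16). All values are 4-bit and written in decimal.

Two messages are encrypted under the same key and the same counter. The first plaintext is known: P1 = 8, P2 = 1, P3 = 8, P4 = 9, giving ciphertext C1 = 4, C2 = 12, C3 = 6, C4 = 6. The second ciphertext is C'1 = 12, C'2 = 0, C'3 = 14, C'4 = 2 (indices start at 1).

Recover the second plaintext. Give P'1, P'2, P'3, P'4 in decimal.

In CTR with a reused counter, both messages share the same keystream S_i, so C_i ⊕ C'_i = P_i ⊕ P'_i and thus P'_i = P_i ⊕ C_i ⊕ C'_i.
P'1: 8 ⊕ 4 ⊕ 12 = 0.
P'2: 1 ⊕ 12 ⊕ 0 = 13.
P'3: 8 ⊕ 6 ⊕ 14 = 0.
P'4: 9 ⊕ 6 ⊕ 2 = 13.

P'1 = 0, P'2 = 13, P'3 = 0, P'4 = 13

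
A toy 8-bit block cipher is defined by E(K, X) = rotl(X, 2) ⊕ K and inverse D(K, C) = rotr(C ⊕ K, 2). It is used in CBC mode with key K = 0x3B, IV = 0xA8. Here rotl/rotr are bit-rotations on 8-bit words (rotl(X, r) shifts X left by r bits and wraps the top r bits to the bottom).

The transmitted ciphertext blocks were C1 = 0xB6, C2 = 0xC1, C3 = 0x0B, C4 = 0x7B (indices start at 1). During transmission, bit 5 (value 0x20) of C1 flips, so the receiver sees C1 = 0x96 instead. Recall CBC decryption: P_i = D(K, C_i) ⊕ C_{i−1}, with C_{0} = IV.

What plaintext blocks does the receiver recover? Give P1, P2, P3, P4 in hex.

P1 = 0xC3, P2 = 0x28, P3 = 0xCD, P4 = 0x1B

Only C1 changed, to 0x96. In CBC, a change in C_i garbles P_i and flips the same bit in P_{i+1}. Decrypting the received ciphertext:
P1: D(K, 0x96) = 0x6B; 0x6B ⊕ 0xA8 = 0xC3.
P2: D(K, 0xC1) = 0xBE; 0xBE ⊕ 0x96 = 0x28.
P3: D(K, 0x0B) = 0x0C; 0x0C ⊕ 0xC1 = 0xCD.
P4: D(K, 0x7B) = 0x10; 0x10 ⊕ 0x0B = 0x1B.
Blocks that differ from the original plaintext: P1, P2.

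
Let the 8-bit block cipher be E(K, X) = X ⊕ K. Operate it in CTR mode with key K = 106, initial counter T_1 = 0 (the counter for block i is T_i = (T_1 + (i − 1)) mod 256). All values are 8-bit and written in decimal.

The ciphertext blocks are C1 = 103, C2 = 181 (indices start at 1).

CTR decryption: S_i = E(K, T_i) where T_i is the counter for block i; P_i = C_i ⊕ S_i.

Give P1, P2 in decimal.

P1 = 13, P2 = 222

P1: T = 0, S = E(K, T) = 106; 103 ⊕ 106 = 13.
P2: T = 1, S = E(K, T) = 107; 181 ⊕ 107 = 222.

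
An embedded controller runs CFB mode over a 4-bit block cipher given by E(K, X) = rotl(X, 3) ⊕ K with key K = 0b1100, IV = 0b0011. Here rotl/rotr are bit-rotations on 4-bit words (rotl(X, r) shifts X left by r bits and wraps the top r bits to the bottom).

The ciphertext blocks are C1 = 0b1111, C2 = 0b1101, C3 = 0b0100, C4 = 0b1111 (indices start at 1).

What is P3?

CFB decryption: P_i = C_i ⊕ E(K, C_{i−1}), with C_{0} = IV.
P3: E(K, 0b1101) = 0b0010; 0b0100 ⊕ 0b0010 = 0b0110.

P3 = 0b0110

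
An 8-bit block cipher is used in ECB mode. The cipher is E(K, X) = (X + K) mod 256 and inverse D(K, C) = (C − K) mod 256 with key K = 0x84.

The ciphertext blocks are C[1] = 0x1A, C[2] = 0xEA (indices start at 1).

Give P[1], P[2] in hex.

P[1] = 0x96, P[2] = 0x66

ECB decryption: P_i = D(K, C_i).
P[1]: D(K, 0x1A) = 0x96.
P[2]: D(K, 0xEA) = 0x66.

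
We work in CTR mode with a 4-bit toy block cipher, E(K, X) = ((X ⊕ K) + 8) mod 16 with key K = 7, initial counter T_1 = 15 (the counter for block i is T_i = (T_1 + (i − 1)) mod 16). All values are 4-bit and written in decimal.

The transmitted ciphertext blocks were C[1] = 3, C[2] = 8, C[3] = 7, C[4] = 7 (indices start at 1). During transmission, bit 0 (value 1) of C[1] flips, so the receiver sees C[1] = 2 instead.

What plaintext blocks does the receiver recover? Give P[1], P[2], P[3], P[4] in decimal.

CTR decryption: S_i = E(K, T_i) where T_i is the counter for block i; P_i = C_i ⊕ S_i.
Only C[1] changed, to 2. In CTR, a change in C_i flips the same bit in P_i only; the keystream is unaffected. Decrypting the received ciphertext:
P[1]: T = 15, S = E(K, T) = 0; 2 ⊕ 0 = 2.
P[2]: T = 0, S = E(K, T) = 15; 8 ⊕ 15 = 7.
P[3]: T = 1, S = E(K, T) = 14; 7 ⊕ 14 = 9.
P[4]: T = 2, S = E(K, T) = 13; 7 ⊕ 13 = 10.
Blocks that differ from the original plaintext: P[1].

P[1] = 2, P[2] = 7, P[3] = 9, P[4] = 10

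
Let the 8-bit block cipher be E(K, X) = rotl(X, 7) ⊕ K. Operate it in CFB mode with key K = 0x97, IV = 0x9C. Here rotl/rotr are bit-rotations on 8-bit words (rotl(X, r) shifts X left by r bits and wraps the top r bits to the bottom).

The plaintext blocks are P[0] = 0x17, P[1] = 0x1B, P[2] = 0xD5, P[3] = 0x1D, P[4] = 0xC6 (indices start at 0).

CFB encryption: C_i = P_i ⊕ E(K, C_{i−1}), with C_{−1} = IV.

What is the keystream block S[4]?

0x3F

C[0]: E(K, 0x9C) = 0xD9; 0x17 ⊕ 0xD9 = 0xCE.
C[1]: E(K, 0xCE) = 0xF0; 0x1B ⊕ 0xF0 = 0xEB.
C[2]: E(K, 0xEB) = 0x62; 0xD5 ⊕ 0x62 = 0xB7.
C[3]: E(K, 0xB7) = 0x4C; 0x1D ⊕ 0x4C = 0x51.
C[4]: E(K, 0x51) = 0x3F; 0xC6 ⊕ 0x3F = 0xF9.
So S[4] = 0x3F.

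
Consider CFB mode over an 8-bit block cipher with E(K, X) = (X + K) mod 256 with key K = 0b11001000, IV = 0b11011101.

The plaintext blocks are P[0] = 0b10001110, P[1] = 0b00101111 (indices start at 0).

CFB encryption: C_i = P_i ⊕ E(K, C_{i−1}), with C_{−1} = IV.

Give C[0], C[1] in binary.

C[0] = 0b00101011, C[1] = 0b11011100

C[0]: E(K, 0b11011101) = 0b10100101; 0b10001110 ⊕ 0b10100101 = 0b00101011.
C[1]: E(K, 0b00101011) = 0b11110011; 0b00101111 ⊕ 0b11110011 = 0b11011100.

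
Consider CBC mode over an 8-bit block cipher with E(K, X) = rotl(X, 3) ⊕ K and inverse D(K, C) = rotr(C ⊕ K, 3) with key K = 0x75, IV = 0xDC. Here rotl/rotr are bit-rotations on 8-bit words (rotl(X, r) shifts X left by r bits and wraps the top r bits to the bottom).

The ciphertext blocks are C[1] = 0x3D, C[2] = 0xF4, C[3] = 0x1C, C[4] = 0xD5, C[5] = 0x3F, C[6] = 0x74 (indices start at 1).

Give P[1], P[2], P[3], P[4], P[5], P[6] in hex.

CBC decryption: P_i = D(K, C_i) ⊕ C_{i−1}, with C_{0} = IV.
P[1]: D(K, 0x3D) = 0x09; 0x09 ⊕ 0xDC = 0xD5.
P[2]: D(K, 0xF4) = 0x30; 0x30 ⊕ 0x3D = 0x0D.
P[3]: D(K, 0x1C) = 0x2D; 0x2D ⊕ 0xF4 = 0xD9.
P[4]: D(K, 0xD5) = 0x14; 0x14 ⊕ 0x1C = 0x08.
P[5]: D(K, 0x3F) = 0x49; 0x49 ⊕ 0xD5 = 0x9C.
P[6]: D(K, 0x74) = 0x20; 0x20 ⊕ 0x3F = 0x1F.

P[1] = 0xD5, P[2] = 0x0D, P[3] = 0xD9, P[4] = 0x08, P[5] = 0x9C, P[6] = 0x1F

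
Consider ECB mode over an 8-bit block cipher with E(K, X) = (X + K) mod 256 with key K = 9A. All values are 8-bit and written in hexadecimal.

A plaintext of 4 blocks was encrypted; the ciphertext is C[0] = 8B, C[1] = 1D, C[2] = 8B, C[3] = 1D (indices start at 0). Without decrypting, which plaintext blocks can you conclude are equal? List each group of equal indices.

P[0] = P[2]; P[1] = P[3]

ECB encrypts each block independently with the same key, so equal ciphertext blocks imply equal plaintext blocks.
C[0] = C[2] = 8B, so P[0] = P[2].
C[1] = C[3] = 1D, so P[1] = P[3].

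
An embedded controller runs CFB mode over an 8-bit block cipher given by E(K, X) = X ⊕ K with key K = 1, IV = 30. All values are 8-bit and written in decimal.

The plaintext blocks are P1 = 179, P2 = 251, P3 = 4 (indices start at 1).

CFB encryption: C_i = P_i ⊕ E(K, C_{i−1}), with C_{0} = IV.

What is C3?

C1: E(K, 30) = 31; 179 ⊕ 31 = 172.
C2: E(K, 172) = 173; 251 ⊕ 173 = 86.
C3: E(K, 86) = 87; 4 ⊕ 87 = 83.

C3 = 83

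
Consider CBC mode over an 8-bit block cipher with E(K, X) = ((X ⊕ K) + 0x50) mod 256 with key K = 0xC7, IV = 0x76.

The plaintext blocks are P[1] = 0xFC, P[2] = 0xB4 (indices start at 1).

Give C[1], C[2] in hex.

CBC encryption: C_i = E(K, P_i ⊕ C_{i−1}), with C_{0} = IV.
C[1]: P[1] ⊕ 0x76 = 0x8A; E(K, 0x8A) = 0x9D.
C[2]: P[2] ⊕ 0x9D = 0x29; E(K, 0x29) = 0x3E.

C[1] = 0x9D, C[2] = 0x3E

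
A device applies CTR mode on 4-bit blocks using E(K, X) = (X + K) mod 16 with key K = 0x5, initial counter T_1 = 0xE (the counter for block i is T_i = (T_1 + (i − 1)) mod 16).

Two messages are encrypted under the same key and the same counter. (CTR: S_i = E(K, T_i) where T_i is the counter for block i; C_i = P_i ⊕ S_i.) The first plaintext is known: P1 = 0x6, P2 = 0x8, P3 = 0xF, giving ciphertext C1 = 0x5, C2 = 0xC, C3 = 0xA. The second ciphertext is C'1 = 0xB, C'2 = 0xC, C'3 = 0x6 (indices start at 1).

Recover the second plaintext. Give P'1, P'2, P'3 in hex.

P'1 = 0x8, P'2 = 0x8, P'3 = 0x3

In CTR with a reused counter, both messages share the same keystream S_i, so C_i ⊕ C'_i = P_i ⊕ P'_i and thus P'_i = P_i ⊕ C_i ⊕ C'_i.
P'1: 0x6 ⊕ 0x5 ⊕ 0xB = 0x8.
P'2: 0x8 ⊕ 0xC ⊕ 0xC = 0x8.
P'3: 0xF ⊕ 0xA ⊕ 0x6 = 0x3.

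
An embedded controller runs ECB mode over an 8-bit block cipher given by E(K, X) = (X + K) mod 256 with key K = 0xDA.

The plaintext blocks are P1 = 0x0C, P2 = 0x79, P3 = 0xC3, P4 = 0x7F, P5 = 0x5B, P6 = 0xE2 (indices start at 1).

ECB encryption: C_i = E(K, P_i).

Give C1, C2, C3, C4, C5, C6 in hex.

C1: E(K, 0x0C) = 0xE6.
C2: E(K, 0x79) = 0x53.
C3: E(K, 0xC3) = 0x9D.
C4: E(K, 0x7F) = 0x59.
C5: E(K, 0x5B) = 0x35.
C6: E(K, 0xE2) = 0xBC.

C1 = 0xE6, C2 = 0x53, C3 = 0x9D, C4 = 0x59, C5 = 0x35, C6 = 0xBC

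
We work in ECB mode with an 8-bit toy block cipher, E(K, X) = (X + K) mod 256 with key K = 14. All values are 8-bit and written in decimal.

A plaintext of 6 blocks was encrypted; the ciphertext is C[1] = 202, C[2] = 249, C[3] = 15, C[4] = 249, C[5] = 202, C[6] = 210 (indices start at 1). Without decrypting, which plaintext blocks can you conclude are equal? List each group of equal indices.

P[1] = P[5]; P[2] = P[4]

ECB encrypts each block independently with the same key, so equal ciphertext blocks imply equal plaintext blocks.
C[1] = C[5] = 202, so P[1] = P[5].
C[2] = C[4] = 249, so P[2] = P[4].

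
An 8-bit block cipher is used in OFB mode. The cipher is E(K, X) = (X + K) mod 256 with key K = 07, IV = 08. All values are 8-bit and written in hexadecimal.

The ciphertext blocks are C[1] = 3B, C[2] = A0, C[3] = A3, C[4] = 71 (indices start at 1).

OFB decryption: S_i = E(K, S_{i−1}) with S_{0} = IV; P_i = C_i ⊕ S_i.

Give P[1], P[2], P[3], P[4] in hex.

P[1] = 34, P[2] = B6, P[3] = BE, P[4] = 55

P[1]: S = E(K, 08) = 0F; 3B ⊕ 0F = 34.
P[2]: S = E(K, 0F) = 16; A0 ⊕ 16 = B6.
P[3]: S = E(K, 16) = 1D; A3 ⊕ 1D = BE.
P[4]: S = E(K, 1D) = 24; 71 ⊕ 24 = 55.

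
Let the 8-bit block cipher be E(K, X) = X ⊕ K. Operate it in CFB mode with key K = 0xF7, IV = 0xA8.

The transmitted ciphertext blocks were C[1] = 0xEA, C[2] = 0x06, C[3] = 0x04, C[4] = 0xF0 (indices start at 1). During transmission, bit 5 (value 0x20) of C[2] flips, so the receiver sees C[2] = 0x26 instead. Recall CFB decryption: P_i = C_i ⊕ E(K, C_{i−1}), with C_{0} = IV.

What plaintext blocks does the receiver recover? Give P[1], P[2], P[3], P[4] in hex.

P[1] = 0xB5, P[2] = 0x3B, P[3] = 0xD5, P[4] = 0x03

Only C[2] changed, to 0x26. In CFB, a change in C_i flips the same bit in P_i and garbles P_{i+1}. Decrypting the received ciphertext:
P[1]: E(K, 0xA8) = 0x5F; 0xEA ⊕ 0x5F = 0xB5.
P[2]: E(K, 0xEA) = 0x1D; 0x26 ⊕ 0x1D = 0x3B.
P[3]: E(K, 0x26) = 0xD1; 0x04 ⊕ 0xD1 = 0xD5.
P[4]: E(K, 0x04) = 0xF3; 0xF0 ⊕ 0xF3 = 0x03.
Blocks that differ from the original plaintext: P[2], P[3].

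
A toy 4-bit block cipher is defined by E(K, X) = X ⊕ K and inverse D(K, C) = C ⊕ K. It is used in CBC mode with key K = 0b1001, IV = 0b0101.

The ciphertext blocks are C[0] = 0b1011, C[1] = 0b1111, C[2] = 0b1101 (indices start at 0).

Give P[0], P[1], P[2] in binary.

P[0] = 0b0111, P[1] = 0b1101, P[2] = 0b1011

CBC decryption: P_i = D(K, C_i) ⊕ C_{i−1}, with C_{−1} = IV.
P[0]: D(K, 0b1011) = 0b0010; 0b0010 ⊕ 0b0101 = 0b0111.
P[1]: D(K, 0b1111) = 0b0110; 0b0110 ⊕ 0b1011 = 0b1101.
P[2]: D(K, 0b1101) = 0b0100; 0b0100 ⊕ 0b1111 = 0b1011.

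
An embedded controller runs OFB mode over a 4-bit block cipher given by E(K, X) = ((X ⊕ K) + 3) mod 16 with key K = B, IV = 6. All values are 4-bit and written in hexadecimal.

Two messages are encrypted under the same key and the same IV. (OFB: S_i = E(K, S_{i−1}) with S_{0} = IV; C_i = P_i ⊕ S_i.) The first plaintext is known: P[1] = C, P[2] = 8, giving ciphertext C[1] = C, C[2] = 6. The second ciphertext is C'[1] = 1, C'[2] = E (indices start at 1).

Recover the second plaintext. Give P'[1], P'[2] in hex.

In OFB with a reused IV, both messages share the same keystream S_i, so C_i ⊕ C'_i = P_i ⊕ P'_i and thus P'_i = P_i ⊕ C_i ⊕ C'_i.
P'[1]: C ⊕ C ⊕ 1 = 1.
P'[2]: 8 ⊕ 6 ⊕ E = 0.

P'[1] = 1, P'[2] = 0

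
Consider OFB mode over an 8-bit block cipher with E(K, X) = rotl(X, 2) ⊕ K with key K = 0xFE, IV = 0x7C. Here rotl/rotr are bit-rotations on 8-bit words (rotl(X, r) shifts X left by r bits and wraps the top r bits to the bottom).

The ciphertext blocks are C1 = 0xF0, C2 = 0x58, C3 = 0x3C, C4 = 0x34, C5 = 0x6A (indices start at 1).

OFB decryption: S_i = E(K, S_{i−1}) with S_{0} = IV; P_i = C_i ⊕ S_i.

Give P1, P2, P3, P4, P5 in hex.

P1 = 0xFF, P2 = 0x9A, P3 = 0xC9, P4 = 0x1D, P5 = 0x30

P1: S = E(K, 0x7C) = 0x0F; 0xF0 ⊕ 0x0F = 0xFF.
P2: S = E(K, 0x0F) = 0xC2; 0x58 ⊕ 0xC2 = 0x9A.
P3: S = E(K, 0xC2) = 0xF5; 0x3C ⊕ 0xF5 = 0xC9.
P4: S = E(K, 0xF5) = 0x29; 0x34 ⊕ 0x29 = 0x1D.
P5: S = E(K, 0x29) = 0x5A; 0x6A ⊕ 0x5A = 0x30.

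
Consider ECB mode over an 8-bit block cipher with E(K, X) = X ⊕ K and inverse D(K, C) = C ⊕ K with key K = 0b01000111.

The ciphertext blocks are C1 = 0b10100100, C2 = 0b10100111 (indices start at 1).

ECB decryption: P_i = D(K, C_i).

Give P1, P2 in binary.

P1 = 0b11100011, P2 = 0b11100000

P1: D(K, 0b10100100) = 0b11100011.
P2: D(K, 0b10100111) = 0b11100000.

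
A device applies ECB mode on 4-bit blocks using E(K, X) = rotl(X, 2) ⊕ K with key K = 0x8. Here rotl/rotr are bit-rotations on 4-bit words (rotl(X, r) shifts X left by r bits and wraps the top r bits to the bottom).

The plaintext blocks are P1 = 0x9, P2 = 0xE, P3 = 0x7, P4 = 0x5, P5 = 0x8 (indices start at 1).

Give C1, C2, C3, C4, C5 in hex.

C1 = 0xE, C2 = 0x3, C3 = 0x5, C4 = 0xD, C5 = 0xA

ECB encryption: C_i = E(K, P_i).
C1: E(K, 0x9) = 0xE.
C2: E(K, 0xE) = 0x3.
C3: E(K, 0x7) = 0x5.
C4: E(K, 0x5) = 0xD.
C5: E(K, 0x8) = 0xA.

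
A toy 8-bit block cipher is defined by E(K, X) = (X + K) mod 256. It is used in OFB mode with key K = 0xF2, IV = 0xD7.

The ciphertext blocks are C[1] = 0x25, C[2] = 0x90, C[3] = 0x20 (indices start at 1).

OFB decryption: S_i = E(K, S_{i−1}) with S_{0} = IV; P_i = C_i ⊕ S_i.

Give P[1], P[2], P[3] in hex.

P[1]: S = E(K, 0xD7) = 0xC9; 0x25 ⊕ 0xC9 = 0xEC.
P[2]: S = E(K, 0xC9) = 0xBB; 0x90 ⊕ 0xBB = 0x2B.
P[3]: S = E(K, 0xBB) = 0xAD; 0x20 ⊕ 0xAD = 0x8D.

P[1] = 0xEC, P[2] = 0x2B, P[3] = 0x8D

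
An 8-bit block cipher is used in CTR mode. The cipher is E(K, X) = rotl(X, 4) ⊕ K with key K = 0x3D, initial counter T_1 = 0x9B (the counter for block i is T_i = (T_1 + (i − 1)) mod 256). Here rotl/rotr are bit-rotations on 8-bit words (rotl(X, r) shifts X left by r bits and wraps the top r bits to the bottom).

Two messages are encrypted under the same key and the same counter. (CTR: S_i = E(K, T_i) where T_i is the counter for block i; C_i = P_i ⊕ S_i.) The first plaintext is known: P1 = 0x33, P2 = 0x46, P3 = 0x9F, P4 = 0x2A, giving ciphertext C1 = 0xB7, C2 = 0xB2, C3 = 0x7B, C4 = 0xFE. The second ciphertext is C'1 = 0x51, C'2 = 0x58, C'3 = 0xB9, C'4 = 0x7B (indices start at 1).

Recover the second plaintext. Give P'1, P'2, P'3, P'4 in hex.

P'1 = 0xD5, P'2 = 0xAC, P'3 = 0x5D, P'4 = 0xAF

In CTR with a reused counter, both messages share the same keystream S_i, so C_i ⊕ C'_i = P_i ⊕ P'_i and thus P'_i = P_i ⊕ C_i ⊕ C'_i.
P'1: 0x33 ⊕ 0xB7 ⊕ 0x51 = 0xD5.
P'2: 0x46 ⊕ 0xB2 ⊕ 0x58 = 0xAC.
P'3: 0x9F ⊕ 0x7B ⊕ 0xB9 = 0x5D.
P'4: 0x2A ⊕ 0xFE ⊕ 0x7B = 0xAF.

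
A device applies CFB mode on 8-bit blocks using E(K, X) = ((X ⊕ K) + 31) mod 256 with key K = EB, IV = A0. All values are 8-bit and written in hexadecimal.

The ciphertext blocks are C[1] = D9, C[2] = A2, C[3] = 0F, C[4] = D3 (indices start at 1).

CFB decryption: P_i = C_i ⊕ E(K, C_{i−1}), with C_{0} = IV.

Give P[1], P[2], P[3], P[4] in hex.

P[1]: E(K, A0) = 7C; D9 ⊕ 7C = A5.
P[2]: E(K, D9) = 63; A2 ⊕ 63 = C1.
P[3]: E(K, A2) = 7A; 0F ⊕ 7A = 75.
P[4]: E(K, 0F) = 15; D3 ⊕ 15 = C6.

P[1] = A5, P[2] = C1, P[3] = 75, P[4] = C6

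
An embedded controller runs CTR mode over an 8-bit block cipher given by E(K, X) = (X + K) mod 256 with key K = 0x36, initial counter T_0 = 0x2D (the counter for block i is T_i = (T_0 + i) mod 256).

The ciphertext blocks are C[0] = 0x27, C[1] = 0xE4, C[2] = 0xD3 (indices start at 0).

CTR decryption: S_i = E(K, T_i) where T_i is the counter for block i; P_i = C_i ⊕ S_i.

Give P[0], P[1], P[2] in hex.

P[0] = 0x44, P[1] = 0x80, P[2] = 0xB6

P[0]: T = 0x2D, S = E(K, T) = 0x63; 0x27 ⊕ 0x63 = 0x44.
P[1]: T = 0x2E, S = E(K, T) = 0x64; 0xE4 ⊕ 0x64 = 0x80.
P[2]: T = 0x2F, S = E(K, T) = 0x65; 0xD3 ⊕ 0x65 = 0xB6.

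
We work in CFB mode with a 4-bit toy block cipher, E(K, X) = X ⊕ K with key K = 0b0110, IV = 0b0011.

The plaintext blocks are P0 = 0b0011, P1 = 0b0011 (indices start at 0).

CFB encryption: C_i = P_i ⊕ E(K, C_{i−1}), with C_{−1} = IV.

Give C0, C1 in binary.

C0: E(K, 0b0011) = 0b0101; 0b0011 ⊕ 0b0101 = 0b0110.
C1: E(K, 0b0110) = 0b0000; 0b0011 ⊕ 0b0000 = 0b0011.

C0 = 0b0110, C1 = 0b0011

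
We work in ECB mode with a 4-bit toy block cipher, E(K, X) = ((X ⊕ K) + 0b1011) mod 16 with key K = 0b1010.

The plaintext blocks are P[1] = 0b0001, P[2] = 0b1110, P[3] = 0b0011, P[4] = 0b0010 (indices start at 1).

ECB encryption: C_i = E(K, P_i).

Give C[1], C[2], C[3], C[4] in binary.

C[1]: E(K, 0b0001) = 0b0110.
C[2]: E(K, 0b1110) = 0b1111.
C[3]: E(K, 0b0011) = 0b0100.
C[4]: E(K, 0b0010) = 0b0011.

C[1] = 0b0110, C[2] = 0b1111, C[3] = 0b0100, C[4] = 0b0011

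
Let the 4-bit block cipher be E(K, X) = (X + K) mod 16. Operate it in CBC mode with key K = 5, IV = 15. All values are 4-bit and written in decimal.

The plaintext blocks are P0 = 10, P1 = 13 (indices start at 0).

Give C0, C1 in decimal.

CBC encryption: C_i = E(K, P_i ⊕ C_{i−1}), with C_{−1} = IV.
C0: P0 ⊕ 15 = 5; E(K, 5) = 10.
C1: P1 ⊕ 10 = 7; E(K, 7) = 12.

C0 = 10, C1 = 12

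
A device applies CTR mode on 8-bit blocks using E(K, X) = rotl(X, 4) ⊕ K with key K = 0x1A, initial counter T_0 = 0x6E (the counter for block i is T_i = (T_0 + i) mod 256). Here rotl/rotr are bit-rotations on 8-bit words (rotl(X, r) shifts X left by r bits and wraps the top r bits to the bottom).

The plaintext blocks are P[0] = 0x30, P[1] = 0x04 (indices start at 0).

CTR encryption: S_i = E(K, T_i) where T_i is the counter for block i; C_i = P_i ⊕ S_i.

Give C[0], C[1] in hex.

C[0]: T = 0x6E, S = E(K, T) = 0xFC; 0x30 ⊕ 0xFC = 0xCC.
C[1]: T = 0x6F, S = E(K, T) = 0xEC; 0x04 ⊕ 0xEC = 0xE8.

C[0] = 0xCC, C[1] = 0xE8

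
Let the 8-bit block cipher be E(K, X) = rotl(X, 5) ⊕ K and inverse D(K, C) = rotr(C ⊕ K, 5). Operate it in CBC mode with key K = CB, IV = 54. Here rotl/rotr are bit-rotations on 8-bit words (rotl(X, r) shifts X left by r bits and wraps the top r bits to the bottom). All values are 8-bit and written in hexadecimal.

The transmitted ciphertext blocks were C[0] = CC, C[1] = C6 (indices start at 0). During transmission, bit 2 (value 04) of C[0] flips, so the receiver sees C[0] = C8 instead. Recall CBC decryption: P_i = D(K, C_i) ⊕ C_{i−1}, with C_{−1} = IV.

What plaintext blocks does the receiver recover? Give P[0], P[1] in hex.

Only C[0] changed, to C8. In CBC, a change in C_i garbles P_i and flips the same bit in P_{i+1}. Decrypting the received ciphertext:
P[0]: D(K, C8) = 18; 18 ⊕ 54 = 4C.
P[1]: D(K, C6) = 68; 68 ⊕ C8 = A0.
Blocks that differ from the original plaintext: P[0], P[1].

P[0] = 4C, P[1] = A0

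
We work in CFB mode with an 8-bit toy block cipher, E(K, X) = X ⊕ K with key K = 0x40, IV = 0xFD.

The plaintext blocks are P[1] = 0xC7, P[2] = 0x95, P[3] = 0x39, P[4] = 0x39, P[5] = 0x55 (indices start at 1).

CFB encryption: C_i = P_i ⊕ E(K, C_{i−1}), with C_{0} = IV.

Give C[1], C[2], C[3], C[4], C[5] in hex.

C[1]: E(K, 0xFD) = 0xBD; 0xC7 ⊕ 0xBD = 0x7A.
C[2]: E(K, 0x7A) = 0x3A; 0x95 ⊕ 0x3A = 0xAF.
C[3]: E(K, 0xAF) = 0xEF; 0x39 ⊕ 0xEF = 0xD6.
C[4]: E(K, 0xD6) = 0x96; 0x39 ⊕ 0x96 = 0xAF.
C[5]: E(K, 0xAF) = 0xEF; 0x55 ⊕ 0xEF = 0xBA.

C[1] = 0x7A, C[2] = 0xAF, C[3] = 0xD6, C[4] = 0xAF, C[5] = 0xBA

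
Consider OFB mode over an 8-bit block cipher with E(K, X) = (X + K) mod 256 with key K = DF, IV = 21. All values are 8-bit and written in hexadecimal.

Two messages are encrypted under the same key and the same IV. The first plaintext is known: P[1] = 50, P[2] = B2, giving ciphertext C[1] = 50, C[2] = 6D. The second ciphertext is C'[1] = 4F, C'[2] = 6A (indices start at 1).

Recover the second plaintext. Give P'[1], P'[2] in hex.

In OFB with a reused IV, both messages share the same keystream S_i, so C_i ⊕ C'_i = P_i ⊕ P'_i and thus P'_i = P_i ⊕ C_i ⊕ C'_i.
P'[1]: 50 ⊕ 50 ⊕ 4F = 4F.
P'[2]: B2 ⊕ 6D ⊕ 6A = B5.

P'[1] = 4F, P'[2] = B5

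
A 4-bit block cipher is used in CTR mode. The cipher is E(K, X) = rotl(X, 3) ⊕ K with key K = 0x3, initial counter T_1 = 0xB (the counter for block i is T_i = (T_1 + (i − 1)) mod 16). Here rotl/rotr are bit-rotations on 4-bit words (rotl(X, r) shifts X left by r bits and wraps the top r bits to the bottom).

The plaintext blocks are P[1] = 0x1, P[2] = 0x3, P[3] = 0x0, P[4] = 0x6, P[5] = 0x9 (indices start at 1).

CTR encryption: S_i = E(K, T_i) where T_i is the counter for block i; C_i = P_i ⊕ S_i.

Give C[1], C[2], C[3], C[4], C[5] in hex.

C[1] = 0xF, C[2] = 0x6, C[3] = 0xD, C[4] = 0x2, C[5] = 0x5

C[1]: T = 0xB, S = E(K, T) = 0xE; 0x1 ⊕ 0xE = 0xF.
C[2]: T = 0xC, S = E(K, T) = 0x5; 0x3 ⊕ 0x5 = 0x6.
C[3]: T = 0xD, S = E(K, T) = 0xD; 0x0 ⊕ 0xD = 0xD.
C[4]: T = 0xE, S = E(K, T) = 0x4; 0x6 ⊕ 0x4 = 0x2.
C[5]: T = 0xF, S = E(K, T) = 0xC; 0x9 ⊕ 0xC = 0x5.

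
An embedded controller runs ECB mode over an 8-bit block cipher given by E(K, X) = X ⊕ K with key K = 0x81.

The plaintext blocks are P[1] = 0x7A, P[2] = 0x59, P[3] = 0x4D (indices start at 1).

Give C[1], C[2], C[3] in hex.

ECB encryption: C_i = E(K, P_i).
C[1]: E(K, 0x7A) = 0xFB.
C[2]: E(K, 0x59) = 0xD8.
C[3]: E(K, 0x4D) = 0xCC.

C[1] = 0xFB, C[2] = 0xD8, C[3] = 0xCC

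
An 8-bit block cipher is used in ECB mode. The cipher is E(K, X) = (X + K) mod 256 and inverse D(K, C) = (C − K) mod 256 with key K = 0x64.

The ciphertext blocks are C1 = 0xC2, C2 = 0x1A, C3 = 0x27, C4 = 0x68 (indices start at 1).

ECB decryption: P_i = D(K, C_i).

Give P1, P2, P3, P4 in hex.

P1: D(K, 0xC2) = 0x5E.
P2: D(K, 0x1A) = 0xB6.
P3: D(K, 0x27) = 0xC3.
P4: D(K, 0x68) = 0x04.

P1 = 0x5E, P2 = 0xB6, P3 = 0xC3, P4 = 0x04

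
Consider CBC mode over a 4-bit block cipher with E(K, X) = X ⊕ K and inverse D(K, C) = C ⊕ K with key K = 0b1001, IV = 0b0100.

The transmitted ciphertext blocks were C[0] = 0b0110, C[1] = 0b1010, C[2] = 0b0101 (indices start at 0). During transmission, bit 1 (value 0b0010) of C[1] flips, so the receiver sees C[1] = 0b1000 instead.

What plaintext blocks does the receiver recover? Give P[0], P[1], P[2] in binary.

CBC decryption: P_i = D(K, C_i) ⊕ C_{i−1}, with C_{−1} = IV.
Only C[1] changed, to 0b1000. In CBC, a change in C_i garbles P_i and flips the same bit in P_{i+1}. Decrypting the received ciphertext:
P[0]: D(K, 0b0110) = 0b1111; 0b1111 ⊕ 0b0100 = 0b1011.
P[1]: D(K, 0b1000) = 0b0001; 0b0001 ⊕ 0b0110 = 0b0111.
P[2]: D(K, 0b0101) = 0b1100; 0b1100 ⊕ 0b1000 = 0b0100.
Blocks that differ from the original plaintext: P[1], P[2].

P[0] = 0b1011, P[1] = 0b0111, P[2] = 0b0100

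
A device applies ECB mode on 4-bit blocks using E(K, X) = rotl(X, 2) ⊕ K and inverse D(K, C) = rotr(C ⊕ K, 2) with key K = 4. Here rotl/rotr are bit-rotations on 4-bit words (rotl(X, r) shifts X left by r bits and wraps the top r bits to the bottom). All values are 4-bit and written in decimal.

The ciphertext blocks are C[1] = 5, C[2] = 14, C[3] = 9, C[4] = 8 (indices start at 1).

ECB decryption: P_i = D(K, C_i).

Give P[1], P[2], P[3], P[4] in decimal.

P[1]: D(K, 5) = 4.
P[2]: D(K, 14) = 10.
P[3]: D(K, 9) = 7.
P[4]: D(K, 8) = 3.

P[1] = 4, P[2] = 10, P[3] = 7, P[4] = 3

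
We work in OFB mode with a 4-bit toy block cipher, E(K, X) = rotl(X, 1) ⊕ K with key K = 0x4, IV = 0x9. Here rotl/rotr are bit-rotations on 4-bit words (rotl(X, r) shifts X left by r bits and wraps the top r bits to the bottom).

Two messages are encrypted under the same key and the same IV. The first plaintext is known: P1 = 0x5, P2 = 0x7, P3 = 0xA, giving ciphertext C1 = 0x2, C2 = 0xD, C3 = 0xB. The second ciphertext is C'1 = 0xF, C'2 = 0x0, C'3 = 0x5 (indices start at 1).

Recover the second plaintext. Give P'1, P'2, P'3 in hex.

In OFB with a reused IV, both messages share the same keystream S_i, so C_i ⊕ C'_i = P_i ⊕ P'_i and thus P'_i = P_i ⊕ C_i ⊕ C'_i.
P'1: 0x5 ⊕ 0x2 ⊕ 0xF = 0x8.
P'2: 0x7 ⊕ 0xD ⊕ 0x0 = 0xA.
P'3: 0xA ⊕ 0xB ⊕ 0x5 = 0x4.

P'1 = 0x8, P'2 = 0xA, P'3 = 0x4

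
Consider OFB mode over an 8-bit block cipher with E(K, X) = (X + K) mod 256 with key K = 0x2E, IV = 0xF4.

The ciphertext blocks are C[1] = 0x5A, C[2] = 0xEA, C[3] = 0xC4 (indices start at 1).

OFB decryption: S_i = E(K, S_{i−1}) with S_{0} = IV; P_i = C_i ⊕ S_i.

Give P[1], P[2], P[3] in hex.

P[1] = 0x78, P[2] = 0xBA, P[3] = 0xBA

P[1]: S = E(K, 0xF4) = 0x22; 0x5A ⊕ 0x22 = 0x78.
P[2]: S = E(K, 0x22) = 0x50; 0xEA ⊕ 0x50 = 0xBA.
P[3]: S = E(K, 0x50) = 0x7E; 0xC4 ⊕ 0x7E = 0xBA.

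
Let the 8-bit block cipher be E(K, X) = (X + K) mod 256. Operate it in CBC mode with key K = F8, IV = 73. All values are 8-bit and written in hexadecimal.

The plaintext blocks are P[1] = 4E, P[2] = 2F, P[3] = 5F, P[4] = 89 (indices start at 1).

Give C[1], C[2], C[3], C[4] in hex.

C[1] = 35, C[2] = 12, C[3] = 45, C[4] = C4

CBC encryption: C_i = E(K, P_i ⊕ C_{i−1}), with C_{0} = IV.
C[1]: P[1] ⊕ 73 = 3D; E(K, 3D) = 35.
C[2]: P[2] ⊕ 35 = 1A; E(K, 1A) = 12.
C[3]: P[3] ⊕ 12 = 4D; E(K, 4D) = 45.
C[4]: P[4] ⊕ 45 = CC; E(K, CC) = C4.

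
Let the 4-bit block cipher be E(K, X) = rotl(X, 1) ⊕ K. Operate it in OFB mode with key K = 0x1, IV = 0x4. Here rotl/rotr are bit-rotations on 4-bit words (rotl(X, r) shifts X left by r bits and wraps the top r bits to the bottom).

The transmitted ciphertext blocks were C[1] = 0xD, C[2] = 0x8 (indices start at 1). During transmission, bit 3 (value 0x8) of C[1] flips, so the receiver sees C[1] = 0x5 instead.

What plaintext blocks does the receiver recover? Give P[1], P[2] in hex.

OFB decryption: S_i = E(K, S_{i−1}) with S_{0} = IV; P_i = C_i ⊕ S_i.
Only C[1] changed, to 0x5. In OFB, a change in C_i flips the same bit in P_i only; the keystream is unaffected. Decrypting the received ciphertext:
P[1]: S = E(K, 0x4) = 0x9; 0x5 ⊕ 0x9 = 0xC.
P[2]: S = E(K, 0x9) = 0x2; 0x8 ⊕ 0x2 = 0xA.
Blocks that differ from the original plaintext: P[1].

P[1] = 0xC, P[2] = 0xA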